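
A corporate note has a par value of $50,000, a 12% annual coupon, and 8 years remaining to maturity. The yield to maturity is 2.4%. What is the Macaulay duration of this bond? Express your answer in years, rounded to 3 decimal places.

Periodic yield y = 0.024. Discount each cash flow and weight by its year:
  t   CF        PV=CF/(1+0.024)^t    t·PV
  1     6,000.00     5,859.3750     5,859.3750
  2     6,000.00     5,722.0459    11,444.0918
  3     6,000.00     5,587.9354    16,763.8063
  4     6,000.00     5,456.9682    21,827.8728
  5     6,000.00     5,329.0705    26,645.3526
  6     6,000.00     5,204.1704    31,225.0226
  7     6,000.00     5,082.1977    35,575.3838
  8    56,000.00    46,322.1143   370,576.9144
  Σ                 84,563.8775   519,917.8193
Price P = Σ PV = 84,563.8775.
Macaulay duration = Σ(t·PV) / P = 519,917.8193 / 84,563.8775 = 6.14823 years.

6.148 years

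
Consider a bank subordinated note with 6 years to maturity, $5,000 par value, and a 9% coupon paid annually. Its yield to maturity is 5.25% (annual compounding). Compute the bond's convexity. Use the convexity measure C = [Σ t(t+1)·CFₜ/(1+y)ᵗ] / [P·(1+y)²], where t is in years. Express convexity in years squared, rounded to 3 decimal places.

29.478

With y = 0.0525:
  t   CF        PV=CF/(1+0.0525)^t    t·PV        t(t+1)·PV
  1       450.00       427.5534       427.5534         855.1069
  2       450.00       406.2266       812.4531       2,437.3593
  3       450.00       385.9635     1,157.8904       4,631.5616
  4       450.00       366.7111     1,466.8445       7,334.2227
  5       450.00       348.4191     1,742.0956      10,452.5739
  6     5,450.00     4,009.2568    24,055.5408     168,388.7859
  Σ                  5,944.1305    29,662.3780     194,099.6103
P = 5,944.1305.
Convexity = Σ t(t+1)·PV / [P·(1+y)²] = 194,099.6103 / (5,944.1305 × 1.107756) = 29.47760.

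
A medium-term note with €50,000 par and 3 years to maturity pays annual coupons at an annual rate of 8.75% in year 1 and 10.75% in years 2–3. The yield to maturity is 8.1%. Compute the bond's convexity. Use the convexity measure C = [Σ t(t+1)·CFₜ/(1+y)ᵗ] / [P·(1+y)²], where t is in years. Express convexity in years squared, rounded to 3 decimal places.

9.159

With y = 0.081:
  t   CF        PV=CF/(1+0.081)^t    t·PV        t(t+1)·PV
  1     4,375.00     4,047.1785     4,047.1785       8,094.3571
  2     5,375.00     4,599.6743     9,199.3486      27,598.0458
  3    55,375.00    43,836.5793   131,509.7379     526,038.9514
  Σ                 52,483.4321   144,756.2650     561,731.3543
P = 52,483.4321.
Convexity = Σ t(t+1)·PV / [P·(1+y)²] = 561,731.3543 / (52,483.4321 × 1.168561) = 9.15915.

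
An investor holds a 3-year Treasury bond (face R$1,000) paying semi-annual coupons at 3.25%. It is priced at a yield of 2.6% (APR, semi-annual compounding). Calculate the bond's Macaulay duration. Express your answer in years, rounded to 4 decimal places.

Periodic yield y = 0.013. Discount each cash flow and weight by its period:
  t   CF        PV=CF/(1+0.013)^t    t·PV
  1        16.25        16.0415        16.0415
  2        16.25        15.8356        31.6712
  3        16.25        15.6324        46.8971
  4        16.25        15.4318        61.7271
  5        16.25        15.2337        76.1686
  6     1,016.25       940.4677     5,642.8062
  Σ                  1,018.6426     5,875.3117
Price P = Σ PV = 1,018.6426.
Macaulay duration = Σ(t·PV) / P = 5,875.3117 / 1,018.6426 = 5.76779 half-year periods.
In years: 5.76779 / 2 = 2.88389 years.

2.8839 years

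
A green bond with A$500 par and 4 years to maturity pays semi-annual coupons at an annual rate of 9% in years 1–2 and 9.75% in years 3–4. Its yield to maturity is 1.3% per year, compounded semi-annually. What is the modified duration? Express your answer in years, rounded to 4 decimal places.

Periodic yield y = 0.0065. First find Macaulay duration:
  t   CF        PV=CF/(1+0.0065)^t    t·PV
  1       22.500        22.3547        22.3547
  2       22.500        22.2103        44.4207
  3       22.500        22.0669        66.2007
  4       22.500        21.9244        87.6975
  5       24.375        23.5980       117.9901
  6       24.375        23.4456       140.6738
  7       24.375        23.2942       163.0595
  8      524.375       497.8881     3,983.1048
  Σ                    656.7823     4,625.5018
P = 656.7823; Macaulay duration = 4,625.5018 / 656.7823 = 7.04267 half-year periods = 3.52134 years.
Modified duration = D_Mac / (1 + y) = 3.52134 / 1.0065 = 3.49859 years.

3.4986 years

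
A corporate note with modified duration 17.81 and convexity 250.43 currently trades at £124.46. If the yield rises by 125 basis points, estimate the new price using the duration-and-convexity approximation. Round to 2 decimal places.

Duration effect: -D_mod·Δy = -17.81 × (+0.0125) = -0.222625
Convexity effect: ½·C·(Δy)² = 0.5 × 250.43 × (0.0125)² = +0.01956484375
ΔP/P ≈ -0.222625 + 0.01956484375 = -0.20306015625
New price ≈ 124.46 × (1 - 0.20306015625) = 99.187132953125.

£99.19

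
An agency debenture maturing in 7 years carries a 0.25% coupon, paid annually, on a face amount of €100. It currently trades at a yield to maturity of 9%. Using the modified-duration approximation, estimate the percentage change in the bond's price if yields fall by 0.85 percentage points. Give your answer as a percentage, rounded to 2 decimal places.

+5.40%

Periodic yield y = 0.09. Modified duration first:
  t   CF        PV=CF/(1+0.09)^t    t·PV
  1         0.25         0.2294         0.2294
  2         0.25         0.2104         0.4208
  3         0.25         0.1930         0.5791
  4         0.25         0.1771         0.7084
  5         0.25         0.1625         0.8124
  6         0.25         0.1491         0.8944
  7       100.25        54.8402       383.8813
  Σ                     55.9617       387.5259
P = 55.9617; D_Mac = 6.92485 yrs; D_mod = 6.92485/(1+0.09) = 6.35307 yrs.
ΔP/P ≈ -D_mod · Δy = -6.35307 × (-0.0085) = +0.054001 = +5.4001%.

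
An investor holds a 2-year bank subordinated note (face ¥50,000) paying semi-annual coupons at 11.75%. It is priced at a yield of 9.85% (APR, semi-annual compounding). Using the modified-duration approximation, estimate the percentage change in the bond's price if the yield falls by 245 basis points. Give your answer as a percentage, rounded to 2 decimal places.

Periodic yield y = 0.04925. Modified duration first:
  t   CF        PV=CF/(1+0.04925)^t    t·PV
  1     2,937.50     2,799.6188     2,799.6188
  2     2,937.50     2,668.2095     5,336.4189
  3     2,937.50     2,542.9683     7,628.9048
  4    52,937.50    43,676.4685   174,705.8741
  Σ                 51,687.2650   190,470.8166
P = 51,687.2650; D_Mac = 3.68506 half-year periods = 1.84253 yrs; D_mod = 1.84253/(1+0.04925) = 1.75605 yrs.
ΔP/P ≈ -D_mod · Δy = -1.75605 × (-0.0245) = +0.043023 = +4.3023%.

+4.30%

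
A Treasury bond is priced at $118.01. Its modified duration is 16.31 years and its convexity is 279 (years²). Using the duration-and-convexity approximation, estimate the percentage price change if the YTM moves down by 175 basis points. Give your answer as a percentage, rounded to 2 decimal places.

Duration effect: -D_mod·Δy = -16.31 × (-0.0175) = +0.285425
Convexity effect: ½·C·(Δy)² = 0.5 × 279 × (-0.0175)² = +0.042721875
ΔP/P ≈ +0.285425 + 0.042721875 = +0.328146875
= +32.8146875%.

+32.81%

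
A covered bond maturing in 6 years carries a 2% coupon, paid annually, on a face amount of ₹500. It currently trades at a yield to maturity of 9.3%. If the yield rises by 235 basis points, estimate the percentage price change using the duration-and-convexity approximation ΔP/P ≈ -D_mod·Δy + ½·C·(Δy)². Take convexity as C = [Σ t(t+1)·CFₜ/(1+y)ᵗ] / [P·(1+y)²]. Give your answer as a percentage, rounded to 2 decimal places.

With y = 0.093:
  t   CF        PV=CF/(1+0.093)^t    t·PV        t(t+1)·PV
  1        10.00         9.1491         9.1491          18.2983
  2        10.00         8.3707        16.7413          50.2240
  3        10.00         7.6584        22.9753          91.9011
  4        10.00         7.0068        28.0272         140.1359
  5        10.00         6.4106        32.0530         192.3182
  6       510.00       299.1226     1,794.7355      12,563.1485
  Σ                    337.7182     1,903.6814      13,056.0260
P = 337.7182; D_Mac = 5.63689 yrs; D_mod = 5.15727 yrs; C = 32.36057.
Duration effect: -5.15727 × (+0.0235) = -0.121196
Convexity effect: 0.5 × 32.36057 × (0.0235)² = +0.0089356
ΔP/P ≈ -0.121196 + 0.0089356 = -0.112260 = -11.2260%.

-11.23%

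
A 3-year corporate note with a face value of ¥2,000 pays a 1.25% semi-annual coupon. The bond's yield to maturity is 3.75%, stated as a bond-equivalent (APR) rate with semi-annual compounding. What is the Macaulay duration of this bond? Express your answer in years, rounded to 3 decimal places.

Periodic yield y = 0.01875. Discount each cash flow and weight by its period:
  t   CF        PV=CF/(1+0.01875)^t    t·PV
  1        12.50        12.2699        12.2699
  2        12.50        12.0441        24.0882
  3        12.50        11.8224        35.4673
  4        12.50        11.6048        46.4194
  5        12.50        11.3913        56.9563
  6     2,012.50     1,800.2390    10,801.4338
  Σ                  1,859.3716    10,976.6350
Price P = Σ PV = 1,859.3716.
Macaulay duration = Σ(t·PV) / P = 10,976.6350 / 1,859.3716 = 5.90341 half-year periods.
In years: 5.90341 / 2 = 2.95171 years.

2.952 years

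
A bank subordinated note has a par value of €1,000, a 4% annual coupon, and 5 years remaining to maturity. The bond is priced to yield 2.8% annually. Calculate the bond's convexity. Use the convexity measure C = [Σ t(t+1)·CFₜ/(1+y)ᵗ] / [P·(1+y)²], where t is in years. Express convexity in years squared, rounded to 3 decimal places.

With y = 0.028:
  t   CF        PV=CF/(1+0.028)^t    t·PV        t(t+1)·PV
  1        40.00        38.9105        38.9105          77.8210
  2        40.00        37.8507        75.7014         227.1041
  3        40.00        36.8197       110.4592         441.8368
  4        40.00        35.8169       143.2674         716.3372
  5     1,040.00       905.8739     4,529.3697      27,176.2182
  Σ                  1,055.2717     4,897.7082      28,639.3174
P = 1,055.2717.
Convexity = Σ t(t+1)·PV / [P·(1+y)²] = 28,639.3174 / (1,055.2717 × 1.056784) = 25.68101.

25.681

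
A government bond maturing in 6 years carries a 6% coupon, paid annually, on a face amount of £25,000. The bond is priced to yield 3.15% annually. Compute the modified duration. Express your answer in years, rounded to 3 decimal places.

Periodic yield y = 0.0315. First find Macaulay duration:
  t   CF        PV=CF/(1+0.0315)^t    t·PV
  1     1,500.00     1,454.1929     1,454.1929
  2     1,500.00     1,409.7847     2,819.5694
  3     1,500.00     1,366.7326     4,100.1979
  4     1,500.00     1,324.9953     5,299.9811
  5     1,500.00     1,284.5325     6,422.6625
  6    26,500.00    22,000.3951   132,002.3705
  Σ                 28,840.6331   152,098.9744
P = 28,840.6331; Macaulay duration = 152,098.9744 / 28,840.6331 = 5.27377 years.
Modified duration = D_Mac / (1 + y) = 5.27377 / 1.0315 = 5.11272 years.

5.113 years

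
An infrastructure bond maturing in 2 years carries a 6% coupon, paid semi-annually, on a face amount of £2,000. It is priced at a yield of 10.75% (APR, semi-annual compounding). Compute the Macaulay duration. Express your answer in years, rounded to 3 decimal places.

Periodic yield y = 0.05375. Discount each cash flow and weight by its period:
  t   CF        PV=CF/(1+0.05375)^t    t·PV
  1        60.00        56.9395        56.9395
  2        60.00        54.0351       108.0702
  3        60.00        51.2789       153.8366
  4     2,060.00     1,670.7708     6,683.0831
  Σ                  1,833.0243     7,001.9295
Price P = Σ PV = 1,833.0243.
Macaulay duration = Σ(t·PV) / P = 7,001.9295 / 1,833.0243 = 3.81988 half-year periods.
In years: 3.81988 / 2 = 1.90994 years.

1.910 years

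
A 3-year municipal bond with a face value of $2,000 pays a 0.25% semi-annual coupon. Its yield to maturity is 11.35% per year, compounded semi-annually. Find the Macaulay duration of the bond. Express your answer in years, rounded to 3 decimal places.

2.989 years

Periodic yield y = 0.05675. Discount each cash flow and weight by its period:
  t   CF        PV=CF/(1+0.05675)^t    t·PV
  1         2.50         2.3657         2.3657
  2         2.50         2.2387         4.4774
  3         2.50         2.1185         6.3554
  4         2.50         2.0047         8.0188
  5         2.50         1.8970         9.4852
  6     2,002.50     1,437.9341     8,627.6047
  Σ                  1,448.5588     8,658.3073
Price P = Σ PV = 1,448.5588.
Macaulay duration = Σ(t·PV) / P = 8,658.3073 / 1,448.5588 = 5.97719 half-year periods.
In years: 5.97719 / 2 = 2.98859 years.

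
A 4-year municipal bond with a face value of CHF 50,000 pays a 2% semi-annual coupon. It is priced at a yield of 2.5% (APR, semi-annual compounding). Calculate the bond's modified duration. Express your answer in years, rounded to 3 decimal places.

Periodic yield y = 0.0125. First find Macaulay duration:
  t   CF        PV=CF/(1+0.0125)^t    t·PV
  1       500.00       493.8272       493.8272
  2       500.00       487.7305       975.4611
  3       500.00       481.7092     1,445.1275
  4       500.00       475.7621     1,903.0486
  5       500.00       469.8885     2,349.4427
  6       500.00       464.0874     2,784.5246
  7       500.00       458.3580     3,208.5057
  8    50,500.00    45,722.6215   365,780.9723
  Σ                 49,053.9845   378,940.9096
P = 49,053.9845; Macaulay duration = 378,940.9096 / 49,053.9845 = 7.72498 half-year periods = 3.86249 years.
Modified duration = D_Mac / (1 + y) = 3.86249 / 1.0125 = 3.81480 years.

3.815 years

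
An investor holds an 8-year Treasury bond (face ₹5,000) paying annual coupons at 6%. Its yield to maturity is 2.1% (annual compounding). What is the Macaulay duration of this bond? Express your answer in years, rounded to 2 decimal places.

6.77 years

Periodic yield y = 0.021. Discount each cash flow and weight by its year:
  t   CF        PV=CF/(1+0.021)^t    t·PV
  1       300.00       293.8296       293.8296
  2       300.00       287.7861       575.5721
  3       300.00       281.8669       845.6006
  4       300.00       276.0694     1,104.2776
  5       300.00       270.3912     1,351.9560
  6       300.00       264.8298     1,588.9786
  7       300.00       259.3827     1,815.6791
  8     5,300.00     4,488.1766    35,905.4125
  Σ                  6,422.3322    43,481.3061
Price P = Σ PV = 6,422.3322.
Macaulay duration = Σ(t·PV) / P = 43,481.3061 / 6,422.3322 = 6.77033 years.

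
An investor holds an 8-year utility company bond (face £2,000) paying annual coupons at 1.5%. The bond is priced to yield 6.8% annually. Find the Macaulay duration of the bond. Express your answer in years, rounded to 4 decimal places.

Periodic yield y = 0.068. Discount each cash flow and weight by its year:
  t   CF        PV=CF/(1+0.068)^t    t·PV
  1        30.00        28.0899        28.0899
  2        30.00        26.3014        52.6028
  3        30.00        24.6268        73.8803
  4        30.00        23.0588        92.2351
  5        30.00        21.5906       107.9531
  6        30.00        20.2159       121.2956
  7        30.00        18.9288       132.5014
  8     2,030.00     1,199.2950     9,594.3599
  Σ                  1,362.1071    10,202.9180
Price P = Σ PV = 1,362.1071.
Macaulay duration = Σ(t·PV) / P = 10,202.9180 / 1,362.1071 = 7.49054 years.

7.4905 years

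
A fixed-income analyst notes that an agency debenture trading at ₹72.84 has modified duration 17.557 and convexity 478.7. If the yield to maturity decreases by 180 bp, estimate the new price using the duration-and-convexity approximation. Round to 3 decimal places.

Duration effect: -D_mod·Δy = -17.557 × (-0.018) = +0.316026
Convexity effect: ½·C·(Δy)² = 0.5 × 478.7 × (-0.018)² = +0.0775494
ΔP/P ≈ +0.316026 + 0.0775494 = +0.3935754
New price ≈ 72.84 × (1 + 0.3935754) = 101.508032136.

₹101.508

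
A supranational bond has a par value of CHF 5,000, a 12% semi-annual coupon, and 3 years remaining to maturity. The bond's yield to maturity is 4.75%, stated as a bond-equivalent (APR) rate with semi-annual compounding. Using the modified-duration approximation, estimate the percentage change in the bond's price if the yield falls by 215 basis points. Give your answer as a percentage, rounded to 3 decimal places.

+5.555%

Periodic yield y = 0.02375. Modified duration first:
  t   CF        PV=CF/(1+0.02375)^t    t·PV
  1       300.00       293.0403       293.0403
  2       300.00       286.2420       572.4841
  3       300.00       279.6015       838.8045
  4       300.00       273.1150     1,092.4601
  5       300.00       266.7790     1,333.8951
  6     5,300.00     4,603.7569    27,622.5413
  Σ                  6,002.5348    31,753.2254
P = 6,002.5348; D_Mac = 5.28997 half-year periods = 2.64498 yrs; D_mod = 2.64498/(1+0.02375) = 2.58362 yrs.
ΔP/P ≈ -D_mod · Δy = -2.58362 × (-0.0215) = +0.055548 = +5.5548%.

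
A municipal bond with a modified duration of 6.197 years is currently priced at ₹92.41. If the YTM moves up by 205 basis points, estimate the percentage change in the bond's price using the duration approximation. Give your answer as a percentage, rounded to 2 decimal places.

Duration approximation: ΔP/P ≈ -D_mod · Δy = -6.197 × (+0.0205) = -0.1270385.
As a percentage: -12.70385%.

-12.70%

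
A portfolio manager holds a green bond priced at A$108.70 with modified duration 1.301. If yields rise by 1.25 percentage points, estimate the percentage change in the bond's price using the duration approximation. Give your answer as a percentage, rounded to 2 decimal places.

Duration approximation: ΔP/P ≈ -D_mod · Δy = -1.301 × (+0.0125) = -0.0162625.
As a percentage: -1.62625%.

-1.63%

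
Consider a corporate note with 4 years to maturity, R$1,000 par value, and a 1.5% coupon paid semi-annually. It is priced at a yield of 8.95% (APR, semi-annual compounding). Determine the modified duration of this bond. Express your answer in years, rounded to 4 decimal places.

Periodic yield y = 0.04475. First find Macaulay duration:
  t   CF        PV=CF/(1+0.04475)^t    t·PV
  1         7.50         7.1788         7.1788
  2         7.50         6.8713        13.7425
  3         7.50         6.5769        19.7308
  4         7.50         6.2952        25.1809
  5         7.50         6.0256        30.1279
  6         7.50         5.7675        34.6050
  7         7.50         5.5205        38.6432
  8     1,007.50       709.8164     5,678.5310
  Σ                    754.0521     5,847.7401
P = 754.0521; Macaulay duration = 5,847.7401 / 754.0521 = 7.75509 half-year periods = 3.87754 years.
Modified duration = D_Mac / (1 + y) = 3.87754 / 1.04475 = 3.71146 years.

3.7115 years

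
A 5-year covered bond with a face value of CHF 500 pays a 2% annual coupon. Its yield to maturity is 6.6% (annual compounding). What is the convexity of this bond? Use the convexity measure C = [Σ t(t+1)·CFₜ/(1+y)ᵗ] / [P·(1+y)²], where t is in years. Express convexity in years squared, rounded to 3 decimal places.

With y = 0.066:
  t   CF        PV=CF/(1+0.066)^t    t·PV        t(t+1)·PV
  1        10.00         9.3809         9.3809          18.7617
  2        10.00         8.8001        17.6001          52.8004
  3        10.00         8.2552        24.7656          99.0626
  4        10.00         7.7441        30.9764         154.8821
  5       510.00       370.4965     1,852.4827      11,114.8961
  Σ                    404.6768     1,935.2057      11,440.4028
P = 404.6768.
Convexity = Σ t(t+1)·PV / [P·(1+y)²] = 11,440.4028 / (404.6768 × 1.136356) = 24.87818.

24.878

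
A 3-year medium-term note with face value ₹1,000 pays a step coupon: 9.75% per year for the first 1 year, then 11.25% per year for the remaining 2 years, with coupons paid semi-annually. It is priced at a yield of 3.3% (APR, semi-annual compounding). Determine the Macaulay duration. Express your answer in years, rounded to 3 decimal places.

Periodic yield y = 0.0165. Discount each cash flow and weight by its period:
  t   CF        PV=CF/(1+0.0165)^t    t·PV
  1        48.75        47.9587        47.9587
  2        48.75        47.1802        94.3604
  3        56.25        53.5550       160.6651
  4        56.25        52.6857       210.7429
  5        56.25        51.8305       259.1526
  6     1,056.25       957.4639     5,744.7836
  Σ                  1,210.6741     6,517.6634
Price P = Σ PV = 1,210.6741.
Macaulay duration = Σ(t·PV) / P = 6,517.6634 / 1,210.6741 = 5.38350 half-year periods.
In years: 5.38350 / 2 = 2.69175 years.

2.692 years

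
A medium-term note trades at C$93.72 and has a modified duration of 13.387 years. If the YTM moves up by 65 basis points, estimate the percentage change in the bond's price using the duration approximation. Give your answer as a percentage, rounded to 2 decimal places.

Duration approximation: ΔP/P ≈ -D_mod · Δy = -13.387 × (+0.0065) = -0.0870155.
As a percentage: -8.70155%.

-8.70%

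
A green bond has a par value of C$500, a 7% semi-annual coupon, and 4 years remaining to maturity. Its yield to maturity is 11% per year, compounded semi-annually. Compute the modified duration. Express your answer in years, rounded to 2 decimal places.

Periodic yield y = 0.055. First find Macaulay duration:
  t   CF        PV=CF/(1+0.055)^t    t·PV
  1        17.50        16.5877        16.5877
  2        17.50        15.7229        31.4458
  3        17.50        14.9032        44.7097
  4        17.50        14.1263        56.5052
  5        17.50        13.3899        66.9493
  6        17.50        12.6918        76.1508
  7        17.50        12.0301        84.2110
  8       517.50       337.2024     2,697.6193
  Σ                    436.6543     3,074.1788
P = 436.6543; Macaulay duration = 3,074.1788 / 436.6543 = 7.04030 half-year periods = 3.52015 years.
Modified duration = D_Mac / (1 + y) = 3.52015 / 1.055 = 3.33664 years.

3.34 years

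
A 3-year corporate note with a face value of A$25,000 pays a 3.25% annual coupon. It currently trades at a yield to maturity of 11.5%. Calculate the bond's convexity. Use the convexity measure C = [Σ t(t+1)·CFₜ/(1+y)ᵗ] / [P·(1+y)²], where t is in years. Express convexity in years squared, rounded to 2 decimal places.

With y = 0.115:
  t   CF        PV=CF/(1+0.115)^t    t·PV        t(t+1)·PV
  1       812.50       728.6996       728.6996       1,457.3991
  2       812.50       653.5422     1,307.0844       3,921.2532
  3    25,812.50    18,621.1058    55,863.3173     223,453.2692
  Σ                 20,003.3475    57,899.1012     228,831.9215
P = 20,003.3475.
Convexity = Σ t(t+1)·PV / [P·(1+y)²] = 228,831.9215 / (20,003.3475 × 1.243225) = 9.20162.

9.20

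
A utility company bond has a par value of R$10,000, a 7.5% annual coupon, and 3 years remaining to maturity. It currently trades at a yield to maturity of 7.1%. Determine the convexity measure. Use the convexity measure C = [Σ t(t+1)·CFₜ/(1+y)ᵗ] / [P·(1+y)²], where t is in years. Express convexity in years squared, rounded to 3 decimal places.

9.519

With y = 0.071:
  t   CF        PV=CF/(1+0.071)^t    t·PV        t(t+1)·PV
  1       750.00       700.2801       700.2801       1,400.5602
  2       750.00       653.8563     1,307.7126       3,923.1379
  3    10,750.00     8,750.6447    26,251.9342     105,007.7367
  Σ                 10,104.7811    28,259.9269     110,331.4348
P = 10,104.7811.
Convexity = Σ t(t+1)·PV / [P·(1+y)²] = 110,331.4348 / (10,104.7811 × 1.147041) = 9.51905.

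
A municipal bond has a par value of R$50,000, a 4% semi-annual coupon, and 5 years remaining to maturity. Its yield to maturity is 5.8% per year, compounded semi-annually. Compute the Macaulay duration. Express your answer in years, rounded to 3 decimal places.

4.560 years

Periodic yield y = 0.029. Discount each cash flow and weight by its period:
  t   CF        PV=CF/(1+0.029)^t    t·PV
  1     1,000.00       971.8173       971.8173
  2     1,000.00       944.4289     1,888.8577
  3     1,000.00       917.8123     2,753.4369
  4     1,000.00       891.9459     3,567.7835
  5     1,000.00       866.8084     4,334.0421
  6     1,000.00       842.3794     5,054.2766
  7     1,000.00       818.6389     5,730.4723
  8     1,000.00       795.5674     6,364.5395
  9     1,000.00       773.1462     6,958.3158
  10   51,000.00    38,319.1995   383,191.9955
  Σ                 46,141.7443   420,815.5372
Price P = Σ PV = 46,141.7443.
Macaulay duration = Σ(t·PV) / P = 420,815.5372 / 46,141.7443 = 9.12006 half-year periods.
In years: 9.12006 / 2 = 4.56003 years.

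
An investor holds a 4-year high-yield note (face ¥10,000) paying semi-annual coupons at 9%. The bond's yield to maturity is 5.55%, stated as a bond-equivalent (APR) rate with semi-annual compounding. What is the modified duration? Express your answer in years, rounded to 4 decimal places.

3.3883 years

Periodic yield y = 0.02775. First find Macaulay duration:
  t   CF        PV=CF/(1+0.02775)^t    t·PV
  1       450.00       437.8497       437.8497
  2       450.00       426.0274       852.0548
  3       450.00       414.5244     1,243.5731
  4       450.00       403.3319     1,613.3276
  5       450.00       392.4416     1,962.2082
  6       450.00       381.8454     2,291.0726
  7       450.00       371.5353     2,600.7473
  8    10,450.00     8,394.9170    67,159.3360
  Σ                 11,222.4728    78,160.1693
P = 11,222.4728; Macaulay duration = 78,160.1693 / 11,222.4728 = 6.96461 half-year periods = 3.48231 years.
Modified duration = D_Mac / (1 + y) = 3.48231 / 1.02775 = 3.38828 years.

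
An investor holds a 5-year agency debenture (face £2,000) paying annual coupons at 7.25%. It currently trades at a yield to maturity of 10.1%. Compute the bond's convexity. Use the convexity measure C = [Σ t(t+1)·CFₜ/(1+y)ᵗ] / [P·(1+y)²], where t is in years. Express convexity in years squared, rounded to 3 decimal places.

With y = 0.101:
  t   CF        PV=CF/(1+0.101)^t    t·PV        t(t+1)·PV
  1       145.00       131.6985       131.6985         263.3969
  2       145.00       119.6171       239.2343         717.7028
  3       145.00       108.6441       325.9322       1,303.7289
  4       145.00        98.6776       394.7105       1,973.5527
  5     2,145.00     1,325.8387     6,629.1937      39,775.1619
  Σ                  1,784.4760     7,720.7691      44,033.5432
P = 1,784.4760.
Convexity = Σ t(t+1)·PV / [P·(1+y)²] = 44,033.5432 / (1,784.4760 × 1.212201) = 20.35627.

20.356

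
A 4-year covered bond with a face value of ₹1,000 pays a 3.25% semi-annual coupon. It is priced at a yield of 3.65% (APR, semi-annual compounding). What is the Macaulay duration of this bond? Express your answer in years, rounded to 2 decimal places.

3.78 years

Periodic yield y = 0.01825. Discount each cash flow and weight by its period:
  t   CF        PV=CF/(1+0.01825)^t    t·PV
  1        16.25        15.9588        15.9588
  2        16.25        15.6727        31.3455
  3        16.25        15.3918        46.1755
  4        16.25        15.1160        60.4638
  5        16.25        14.8450        74.2252
  6        16.25        14.5790        87.4738
  7        16.25        14.3177       100.2237
  8     1,016.25       879.3570     7,034.8557
  Σ                    985.2379     7,450.7220
Price P = Σ PV = 985.2379.
Macaulay duration = Σ(t·PV) / P = 7,450.7220 / 985.2379 = 7.56236 half-year periods.
In years: 7.56236 / 2 = 3.78118 years.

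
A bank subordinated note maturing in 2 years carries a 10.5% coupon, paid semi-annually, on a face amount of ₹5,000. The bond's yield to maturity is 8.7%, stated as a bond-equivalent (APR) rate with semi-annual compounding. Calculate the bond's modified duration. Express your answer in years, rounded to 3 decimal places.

1.780 years

Periodic yield y = 0.0435. First find Macaulay duration:
  t   CF        PV=CF/(1+0.0435)^t    t·PV
  1       262.50       251.5573       251.5573
  2       262.50       241.0707       482.1414
  3       262.50       231.0213       693.0638
  4     5,262.50     4,438.3576    17,753.4306
  Σ                  5,162.0069    19,180.1930
P = 5,162.0069; Macaulay duration = 19,180.1930 / 5,162.0069 = 3.71565 half-year periods = 1.85782 years.
Modified duration = D_Mac / (1 + y) = 1.85782 / 1.0435 = 1.78038 years.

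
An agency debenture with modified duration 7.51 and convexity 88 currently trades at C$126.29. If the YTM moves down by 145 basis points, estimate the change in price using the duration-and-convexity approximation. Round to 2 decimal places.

Duration effect: -D_mod·Δy = -7.51 × (-0.0145) = +0.108895
Convexity effect: ½·C·(Δy)² = 0.5 × 88 × (-0.0145)² = +0.0092510
ΔP/P ≈ +0.108895 + 0.0092510 = +0.118146
ΔP ≈ 126.29 × (+0.118146) = +14.92065834.

+C$14.92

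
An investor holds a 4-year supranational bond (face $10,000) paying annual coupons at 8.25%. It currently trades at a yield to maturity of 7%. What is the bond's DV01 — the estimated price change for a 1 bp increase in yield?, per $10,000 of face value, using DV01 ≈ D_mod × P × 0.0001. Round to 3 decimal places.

$3.483

Periodic yield y = 0.07.
  t   CF        PV=CF/(1+0.07)^t    t·PV
  1       825.00       771.0280       771.0280
  2       825.00       720.5870     1,441.1739
  3       825.00       673.4457     2,020.3372
  4    10,825.00     8,258.3407    33,033.3627
  Σ                 10,423.4014    37,265.9019
P = 10,423.4014; D_Mac = 3.57522 yrs; D_mod = 3.34132 yrs.
DV01 ≈ 3.34132 × 10,423.4014 × 0.0001 = 3.482795.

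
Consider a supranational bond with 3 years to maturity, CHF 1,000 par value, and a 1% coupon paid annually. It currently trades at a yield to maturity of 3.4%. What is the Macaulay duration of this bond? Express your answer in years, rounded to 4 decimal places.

Periodic yield y = 0.034. Discount each cash flow and weight by its year:
  t   CF        PV=CF/(1+0.034)^t    t·PV
  1        10.00         9.6712         9.6712
  2        10.00         9.3532        18.7063
  3     1,010.00       913.6077     2,740.8231
  Σ                    932.6321     2,769.2007
Price P = Σ PV = 932.6321.
Macaulay duration = Σ(t·PV) / P = 2,769.2007 / 932.6321 = 2.96923 years.

2.9692 years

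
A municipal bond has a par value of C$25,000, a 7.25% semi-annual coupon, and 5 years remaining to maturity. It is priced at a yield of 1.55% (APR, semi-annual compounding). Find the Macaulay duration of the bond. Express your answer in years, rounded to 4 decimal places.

4.3772 years

Periodic yield y = 0.00775. Discount each cash flow and weight by its period:
  t   CF        PV=CF/(1+0.00775)^t    t·PV
  1       906.25       899.2806       899.2806
  2       906.25       892.3647     1,784.7295
  3       906.25       885.5021     2,656.5063
  4       906.25       878.6922     3,514.7690
  5       906.25       871.9347     4,359.6737
  6       906.25       865.2292     5,191.3753
  7       906.25       858.5753     6,010.0268
  8       906.25       851.9725     6,815.7798
  9       906.25       845.4205     7,608.7842
  10   25,906.25    23,981.5077   239,815.0773
  Σ                 31,830.4796   278,656.0026
Price P = Σ PV = 31,830.4796.
Macaulay duration = Σ(t·PV) / P = 278,656.0026 / 31,830.4796 = 8.75438 half-year periods.
In years: 8.75438 / 2 = 4.37719 years.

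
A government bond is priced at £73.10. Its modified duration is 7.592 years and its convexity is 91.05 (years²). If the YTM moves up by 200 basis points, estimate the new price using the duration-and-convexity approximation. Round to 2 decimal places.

Duration effect: -D_mod·Δy = -7.592 × (+0.02) = -0.151840
Convexity effect: ½·C·(Δy)² = 0.5 × 91.05 × (0.02)² = +0.0182100
ΔP/P ≈ -0.151840 + 0.0182100 = -0.133630
New price ≈ 73.10 × (1 - 0.133630) = 63.331647.

£63.33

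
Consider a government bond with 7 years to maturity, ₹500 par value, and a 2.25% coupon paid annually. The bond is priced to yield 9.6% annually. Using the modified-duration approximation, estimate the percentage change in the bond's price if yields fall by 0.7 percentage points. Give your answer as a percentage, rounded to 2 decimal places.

Periodic yield y = 0.096. Modified duration first:
  t   CF        PV=CF/(1+0.096)^t    t·PV
  1        11.25        10.2646        10.2646
  2        11.25         9.3655        18.7310
  3        11.25         8.5452        25.6355
  4        11.25         7.7967        31.1868
  5        11.25         7.1138        35.5688
  6        11.25         6.4907        38.9440
  7       511.25       269.1283     1,883.8984
  Σ                    318.7048     2,044.2292
P = 318.7048; D_Mac = 6.41418 yrs; D_mod = 6.41418/(1+0.096) = 5.85235 yrs.
ΔP/P ≈ -D_mod · Δy = -5.85235 × (-0.007) = +0.040966 = +4.0966%.

+4.10%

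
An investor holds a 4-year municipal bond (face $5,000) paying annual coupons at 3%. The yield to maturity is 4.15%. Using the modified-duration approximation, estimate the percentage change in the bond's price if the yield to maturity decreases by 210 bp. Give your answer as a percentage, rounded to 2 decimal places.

Periodic yield y = 0.0415. Modified duration first:
  t   CF        PV=CF/(1+0.0415)^t    t·PV
  1       150.00       144.0230       144.0230
  2       150.00       138.2842       276.5685
  3       150.00       132.7741       398.3224
  4     5,150.00     4,376.9354    17,507.7414
  Σ                  4,792.0168    18,326.6553
P = 4,792.0168; D_Mac = 3.82441 yrs; D_mod = 3.82441/(1+0.0415) = 3.67202 yrs.
ΔP/P ≈ -D_mod · Δy = -3.67202 × (-0.021) = +0.077113 = +7.7113%.

+7.71%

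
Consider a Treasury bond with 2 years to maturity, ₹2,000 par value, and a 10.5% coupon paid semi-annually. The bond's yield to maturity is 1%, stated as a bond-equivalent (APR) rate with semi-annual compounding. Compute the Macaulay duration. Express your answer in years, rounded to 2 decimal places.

1.87 years

Periodic yield y = 0.005. Discount each cash flow and weight by its period:
  t   CF        PV=CF/(1+0.005)^t    t·PV
  1       105.00       104.4776       104.4776
  2       105.00       103.9578       207.9156
  3       105.00       103.4406       310.3219
  4     2,105.00     2,063.4210     8,253.6841
  Σ                  2,375.2971     8,876.3992
Price P = Σ PV = 2,375.2971.
Macaulay duration = Σ(t·PV) / P = 8,876.3992 / 2,375.2971 = 3.73696 half-year periods.
In years: 3.73696 / 2 = 1.86848 years.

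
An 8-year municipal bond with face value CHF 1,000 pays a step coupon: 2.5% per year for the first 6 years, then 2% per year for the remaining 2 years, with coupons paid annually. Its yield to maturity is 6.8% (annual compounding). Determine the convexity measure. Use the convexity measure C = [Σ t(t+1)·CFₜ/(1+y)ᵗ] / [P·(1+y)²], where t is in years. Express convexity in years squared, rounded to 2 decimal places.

With y = 0.068:
  t   CF        PV=CF/(1+0.068)^t    t·PV        t(t+1)·PV
  1        25.00        23.4082        23.4082          46.8165
  2        25.00        21.9178        43.8357         131.5070
  3        25.00        20.5223        61.5669         246.2677
  4        25.00        19.2156        76.8626         384.3129
  5        25.00        17.9922        89.9609         539.7653
  6        25.00        16.8466       101.0797         707.5576
  7        20.00        12.6192        88.3343         706.6742
  8     1,020.00       602.6014     4,820.8114      43,387.3022
  Σ                    735.1234     5,305.8596      46,150.2034
P = 735.1234.
Convexity = Σ t(t+1)·PV / [P·(1+y)²] = 46,150.2034 / (735.1234 × 1.140624) = 55.03904.

55.04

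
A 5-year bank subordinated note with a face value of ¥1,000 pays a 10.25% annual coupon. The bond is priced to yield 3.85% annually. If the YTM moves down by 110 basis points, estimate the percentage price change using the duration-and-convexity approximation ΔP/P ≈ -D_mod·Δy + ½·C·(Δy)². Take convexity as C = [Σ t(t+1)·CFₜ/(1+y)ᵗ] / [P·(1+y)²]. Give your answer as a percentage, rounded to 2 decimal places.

+4.65%

With y = 0.0385:
  t   CF        PV=CF/(1+0.0385)^t    t·PV        t(t+1)·PV
  1       102.50        98.7000        98.7000         197.4001
  2       102.50        95.0410       190.0819         570.2458
  3       102.50        91.5175       274.5526       1,098.2105
  4       102.50        88.1247       352.4990       1,762.4949
  5     1,102.50       912.7379     4,563.6896      27,382.1376
  Σ                  1,286.1212     5,479.5232      31,010.4889
P = 1,286.1212; D_Mac = 4.26050 yrs; D_mod = 4.10255 yrs; C = 22.35701.
Duration effect: -4.10255 × (-0.011) = +0.045128
Convexity effect: 0.5 × 22.35701 × (-0.011)² = +0.0013526
ΔP/P ≈ +0.045128 + 0.0013526 = +0.046481 = +4.6481%.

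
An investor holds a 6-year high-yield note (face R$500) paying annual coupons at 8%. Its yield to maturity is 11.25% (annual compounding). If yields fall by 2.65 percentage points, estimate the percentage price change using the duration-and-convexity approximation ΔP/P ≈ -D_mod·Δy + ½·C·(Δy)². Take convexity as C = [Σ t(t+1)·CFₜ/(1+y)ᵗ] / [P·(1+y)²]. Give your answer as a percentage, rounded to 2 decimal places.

+12.60%

With y = 0.1125:
  t   CF        PV=CF/(1+0.1125)^t    t·PV        t(t+1)·PV
  1        40.00        35.9551        35.9551          71.9101
  2        40.00        32.3192        64.6383         193.9149
  3        40.00        29.0509        87.1528         348.6111
  4        40.00        26.1132       104.4528         522.2638
  5        40.00        23.4725       117.3626         704.1759
  6       540.00       284.8352     1,709.0111      11,963.0779
  Σ                    431.7460     2,118.5727      13,803.9537
P = 431.7460; D_Mac = 4.90699 yrs; D_mod = 4.41078 yrs; C = 25.83301.
Duration effect: -4.41078 × (-0.0265) = +0.116886
Convexity effect: 0.5 × 25.83301 × (-0.0265)² = +0.0090706
ΔP/P ≈ +0.116886 + 0.0090706 = +0.125956 = +12.5956%.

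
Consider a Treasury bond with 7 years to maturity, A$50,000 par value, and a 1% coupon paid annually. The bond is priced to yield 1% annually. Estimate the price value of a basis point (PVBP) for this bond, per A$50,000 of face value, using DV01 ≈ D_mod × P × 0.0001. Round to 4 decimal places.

Periodic yield y = 0.01.
  t   CF        PV=CF/(1+0.01)^t    t·PV
  1       500.00       495.0495       495.0495
  2       500.00       490.1480       980.2960
  3       500.00       485.2951     1,455.8852
  4       500.00       480.4902     1,921.9607
  5       500.00       475.7328     2,378.6642
  6       500.00       471.0226     2,826.1357
  7    50,500.00    47,102.2618   329,715.8323
  Σ                 50,000.0000   339,773.8237
P = 50,000.0000; D_Mac = 6.79548 yrs; D_mod = 6.72819 yrs.
DV01 ≈ 6.72819 × 50,000.0000 × 0.0001 = 33.640973.

A$33.6410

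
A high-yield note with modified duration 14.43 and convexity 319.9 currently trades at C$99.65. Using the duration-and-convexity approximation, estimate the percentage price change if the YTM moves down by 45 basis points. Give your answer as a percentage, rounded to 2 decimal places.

+6.82%

Duration effect: -D_mod·Δy = -14.43 × (-0.0045) = +0.064935
Convexity effect: ½·C·(Δy)² = 0.5 × 319.9 × (-0.0045)² = +0.0032389875
ΔP/P ≈ +0.064935 + 0.0032389875 = +0.0681739875
= +6.81739875%.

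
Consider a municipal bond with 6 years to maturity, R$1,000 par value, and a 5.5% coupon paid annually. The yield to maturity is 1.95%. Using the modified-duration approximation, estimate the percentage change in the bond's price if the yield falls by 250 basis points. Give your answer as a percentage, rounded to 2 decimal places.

Periodic yield y = 0.0195. Modified duration first:
  t   CF        PV=CF/(1+0.0195)^t    t·PV
  1        55.00        53.9480        53.9480
  2        55.00        52.9161       105.8323
  3        55.00        51.9040       155.7121
  4        55.00        50.9113       203.6450
  5        55.00        49.9375       249.6874
  6     1,055.00       939.5699     5,637.4192
  Σ                  1,199.1868     6,406.2439
P = 1,199.1868; D_Mac = 5.34216 yrs; D_mod = 5.34216/(1+0.0195) = 5.23998 yrs.
ΔP/P ≈ -D_mod · Δy = -5.23998 × (-0.025) = +0.130999 = +13.0999%.

+13.10%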